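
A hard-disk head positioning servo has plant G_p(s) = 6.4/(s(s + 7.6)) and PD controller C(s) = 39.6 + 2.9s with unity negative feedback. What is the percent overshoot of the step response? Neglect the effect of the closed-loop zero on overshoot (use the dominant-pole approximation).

1.08%

Forward path: (39.6 + 2.9s)·6.4/(s(s+7.6)). The closed-loop characteristic equation is s² + (7.6 + 6.4·2.9)s + 6.4·39.6 = 0.
That is s² + 26.16s + 253.4 = 0, so ω_n = 15.92 rad/s and ζ = 26.16/(2·15.92) = 0.8216.
%OS = 100·exp(−πζ/√(1−ζ²)) = 1.08%.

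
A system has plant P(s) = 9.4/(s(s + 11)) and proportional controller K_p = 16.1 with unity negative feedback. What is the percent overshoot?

The closed-loop denominator s² + 11s + 151.3 gives ω_n = √151.3 = 12.3 and ζ = 11/(2ω_n) = 0.4471.
%OS = 100·exp(−πζ/√(1−ζ²)) = 100·exp(−π·0.4471/√0.8001) = 20.8%.

20.8%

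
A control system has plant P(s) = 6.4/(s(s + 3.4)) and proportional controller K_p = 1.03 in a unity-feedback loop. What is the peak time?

The closed-loop denominator s² + 3.4s + 6.592 gives ω_n = √6.592 = 2.567 and ζ = 3.4/(2ω_n) = 0.6621.
Damped frequency ω_d = ω_n√(1−ζ²) = 1.924 rad/s, so peak time T_p = π/ω_d = 1.63 s.

T_p = 1.63 s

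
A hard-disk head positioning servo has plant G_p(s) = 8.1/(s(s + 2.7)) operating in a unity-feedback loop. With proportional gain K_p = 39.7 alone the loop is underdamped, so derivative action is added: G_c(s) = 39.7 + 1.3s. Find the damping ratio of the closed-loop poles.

Forward path: (39.7 + 1.3s)·8.1/(s(s+2.7)). The closed-loop characteristic equation is s² + (2.7 + 8.1·1.3)s + 8.1·39.7 = 0.
That is s² + 13.23s + 321.6 = 0, so ω_n = 17.93 rad/s and ζ = 13.23/(2·17.93) = 0.3689.

ζ = 0.369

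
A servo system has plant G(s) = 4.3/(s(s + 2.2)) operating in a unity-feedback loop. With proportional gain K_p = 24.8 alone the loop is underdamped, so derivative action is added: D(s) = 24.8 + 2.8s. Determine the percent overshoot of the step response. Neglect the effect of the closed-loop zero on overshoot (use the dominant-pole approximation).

Forward path: (24.8 + 2.8s)·4.3/(s(s+2.2)). The closed-loop characteristic equation is s² + (2.2 + 4.3·2.8)s + 4.3·24.8 = 0.
That is s² + 14.24s + 106.6 = 0, so ω_n = 10.33 rad/s and ζ = 14.24/(2·10.33) = 0.6895.
%OS = 100·exp(−πζ/√(1−ζ²)) = 5.03%.

5.03%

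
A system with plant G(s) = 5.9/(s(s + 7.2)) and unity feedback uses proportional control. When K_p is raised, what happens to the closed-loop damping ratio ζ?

decrease

ζ = 7.2/(2√(5.9K_p)); increasing K_p raises the denominator, so ζ falls.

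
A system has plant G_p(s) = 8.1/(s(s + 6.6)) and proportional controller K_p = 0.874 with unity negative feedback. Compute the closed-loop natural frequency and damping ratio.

1 + K_p·G_p(s) = 0 gives s² + 6.6s + 7.079 = 0.
Matching s² + 2ζω_n s + ω_n²: ω_n = √7.079 = 2.661 rad/s and 2ζω_n = 6.6, so ζ = 6.6/(2·2.661) = 1.24.

ω_n = 2.66 rad/s, ζ = 1.24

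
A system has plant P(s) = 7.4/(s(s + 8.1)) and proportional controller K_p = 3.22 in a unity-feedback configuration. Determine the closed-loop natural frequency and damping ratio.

The closed-loop denominator is s(s+8.1) + 3.22·7.4 = s² + 8.1s + 23.83.
Matching s² + 2ζω_n s + ω_n²: ω_n = √23.83 = 4.881 rad/s and 2ζω_n = 8.1, so ζ = 8.1/(2·4.881) = 0.83.

ω_n = 4.88 rad/s, ζ = 0.83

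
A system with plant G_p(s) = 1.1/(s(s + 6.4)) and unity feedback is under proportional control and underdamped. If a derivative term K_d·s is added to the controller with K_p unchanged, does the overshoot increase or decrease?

decrease

The derivative term adds K·K_d to the s-coefficient of the characteristic equation, raising 2ζω_n while ω_n is unchanged; ζ increases, so overshoot decreases.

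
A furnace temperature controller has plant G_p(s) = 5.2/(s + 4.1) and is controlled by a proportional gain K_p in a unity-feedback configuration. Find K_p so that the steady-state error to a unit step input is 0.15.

K_p = 4.47

For a type-0 loop with proportional control, e_ss = 1/(1 + K_p·G_p(0)).
G_p(0) = 1.268. Require 1/(1 + K_p·1.268) = 0.15, so 1 + 1.268·K_p = 6.667.
K_p = (6.667 − 1)/1.268 = 4.47.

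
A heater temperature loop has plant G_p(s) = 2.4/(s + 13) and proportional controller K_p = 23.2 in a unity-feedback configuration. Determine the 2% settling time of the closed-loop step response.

Closed-loop transfer function: T(s) = K_p·G_p(s)/(1 + K_p·G_p(s)) = 55.68/(s + 13 + 55.68) = 55.68/(s + 68.68).
Time constant τ = 1/68.68 = 0.01456 s, so the 2% settling time is about 4τ = 0.0582 s.

T_s ≈ 0.0582 s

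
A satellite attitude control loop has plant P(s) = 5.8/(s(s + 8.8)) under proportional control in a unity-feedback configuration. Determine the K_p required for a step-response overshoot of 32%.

K_p = 28.7

From %OS = 100·exp(−πζ/√(1−ζ²)) = 32%, ζ = −ln(0.32)/√(π²+ln²(0.32)) = 0.341.
Characteristic equation s² + 8.8s + 5.8K_p = 0 gives ζ = 8.8/(2√(5.8K_p)).
Setting ζ = 0.341: √(5.8K_p) = 8.8/(2·0.341) = 12.9, so K_p = 166.5/5.8 = 28.7.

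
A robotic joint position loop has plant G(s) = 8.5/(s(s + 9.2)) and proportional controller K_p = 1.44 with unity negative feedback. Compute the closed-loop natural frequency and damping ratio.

1 + K_p·G(s) = 0 gives s² + 9.2s + 12.24 = 0.
Matching s² + 2ζω_n s + ω_n²: ω_n = √12.24 = 3.499 rad/s and 2ζω_n = 9.2, so ζ = 9.2/(2·3.499) = 1.31.

ω_n = 3.5 rad/s, ζ = 1.31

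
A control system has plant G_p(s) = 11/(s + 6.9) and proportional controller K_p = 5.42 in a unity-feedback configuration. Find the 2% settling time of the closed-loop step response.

T_s ≈ 0.0601 s

Closed-loop transfer function: T(s) = K_p·G_p(s)/(1 + K_p·G_p(s)) = 59.62/(s + 6.9 + 59.62) = 59.62/(s + 66.52).
Time constant τ = 1/66.52 = 0.01503 s, so the 2% settling time is about 4τ = 0.0601 s.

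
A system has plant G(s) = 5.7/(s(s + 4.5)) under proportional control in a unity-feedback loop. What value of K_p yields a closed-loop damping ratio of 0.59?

Closed-loop characteristic equation: s² + 4.5s + K_p·5.7 = 0.
So ω_n = √(5.7K_p) and 2ζω_n = 4.5, giving ζ = 4.5/(2√(5.7K_p)).
Setting ζ = 0.59: √(5.7K_p) = 4.5/(2·0.59) = 3.814, so K_p = 14.54/5.7 = 2.55.

K_p = 2.55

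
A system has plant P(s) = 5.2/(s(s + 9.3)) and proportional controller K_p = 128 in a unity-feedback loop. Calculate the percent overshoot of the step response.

56.2%

Closed-loop characteristic equation: s² + 9.3s + 665.6 = 0, so ω_n = 25.8 rad/s and ζ = 9.3/(2·25.8) = 0.1802.
%OS = 100·exp(−πζ/√(1−ζ²)) = 100·exp(−π·0.1802/√0.9675) = 56.2%.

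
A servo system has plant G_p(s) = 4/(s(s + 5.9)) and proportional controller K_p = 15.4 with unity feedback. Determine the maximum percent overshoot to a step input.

28%

The closed-loop denominator s² + 5.9s + 61.6 gives ω_n = √61.6 = 7.849 and ζ = 5.9/(2ω_n) = 0.3759.
%OS = 100·exp(−πζ/√(1−ζ²)) = 100·exp(−π·0.3759/√0.8587) = 28%.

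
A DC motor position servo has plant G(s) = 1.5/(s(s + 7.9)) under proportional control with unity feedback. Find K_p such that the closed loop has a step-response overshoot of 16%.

From %OS = 100·exp(−πζ/√(1−ζ²)) = 16%, ζ = −ln(0.16)/√(π²+ln²(0.16)) = 0.5039.
Characteristic equation s² + 7.9s + 1.5K_p = 0 gives ζ = 7.9/(2√(1.5K_p)).
Setting ζ = 0.5039: √(1.5K_p) = 7.9/(2·0.5039) = 7.839, so K_p = 61.46/1.5 = 41.

K_p = 41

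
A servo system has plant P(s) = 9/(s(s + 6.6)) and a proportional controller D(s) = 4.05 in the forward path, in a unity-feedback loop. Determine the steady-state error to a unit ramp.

0.181

The loop has one pole at the origin (type 1). Velocity error constant K_v = lim_{s→0} s·D(s)P(s) = 4.05·9/6.6 = 5.523.
Steady-state error to a unit ramp: e_ss = 1/K_v = 0.181.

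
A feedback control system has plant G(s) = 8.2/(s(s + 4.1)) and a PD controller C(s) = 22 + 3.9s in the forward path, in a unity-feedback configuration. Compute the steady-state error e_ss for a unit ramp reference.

0.0227

The loop has one pole at the origin (type 1). Velocity error constant K_v = lim_{s→0} s·C(s)G(s) = 22·8.2/4.1 = 44.
Steady-state error to a unit ramp: e_ss = 1/K_v = 0.0227.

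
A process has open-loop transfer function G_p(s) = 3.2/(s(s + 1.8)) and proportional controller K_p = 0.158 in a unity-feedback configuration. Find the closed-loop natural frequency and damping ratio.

1 + K_p·G_p(s) = 0 gives s² + 1.8s + 0.5056 = 0.
So ω_n² = 0.5056 ⇒ ω_n = 0.7111 rad/s, and ζ = 1.8/(2ω_n) = 1.27.

ω_n = 0.711 rad/s, ζ = 1.27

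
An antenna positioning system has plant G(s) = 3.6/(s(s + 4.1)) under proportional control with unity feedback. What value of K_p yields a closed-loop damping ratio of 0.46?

K_p = 5.52

Closed-loop characteristic equation: s² + 4.1s + K_p·3.6 = 0.
So ω_n = √(3.6K_p) and 2ζω_n = 4.1, giving ζ = 4.1/(2√(3.6K_p)).
Setting ζ = 0.46: √(3.6K_p) = 4.1/(2·0.46) = 4.457, so K_p = 19.86/3.6 = 5.52.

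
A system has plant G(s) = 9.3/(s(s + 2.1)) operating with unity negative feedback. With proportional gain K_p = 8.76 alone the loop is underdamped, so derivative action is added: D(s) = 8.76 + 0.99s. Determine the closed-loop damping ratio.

ζ = 0.626

Forward path: (8.76 + 0.99s)·9.3/(s(s+2.1)). The closed-loop characteristic equation is s² + (2.1 + 9.3·0.99)s + 9.3·8.76 = 0.
That is s² + 11.31s + 81.47 = 0, so ω_n = 9.026 rad/s and ζ = 11.31/(2·9.026) = 0.6264.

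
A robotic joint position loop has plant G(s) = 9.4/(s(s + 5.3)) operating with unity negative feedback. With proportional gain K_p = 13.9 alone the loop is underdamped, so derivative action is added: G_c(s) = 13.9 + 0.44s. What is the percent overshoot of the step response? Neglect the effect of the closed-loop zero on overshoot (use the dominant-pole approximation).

Forward path: (13.9 + 0.44s)·9.4/(s(s+5.3)). The closed-loop characteristic equation is s² + (5.3 + 9.4·0.44)s + 9.4·13.9 = 0.
That is s² + 9.436s + 130.7 = 0, so ω_n = 11.43 rad/s and ζ = 9.436/(2·11.43) = 0.4127.
%OS = 100·exp(−πζ/√(1−ζ²)) = 24.1%.

24.1%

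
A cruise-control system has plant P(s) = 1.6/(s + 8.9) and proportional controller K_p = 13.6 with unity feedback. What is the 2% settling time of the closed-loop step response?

Closed-loop transfer function: T(s) = K_p·P(s)/(1 + K_p·P(s)) = 21.76/(s + 8.9 + 21.76) = 21.76/(s + 30.66).
Time constant τ = 1/30.66 = 0.03262 s, so the 2% settling time is about 4τ = 0.13 s.

T_s ≈ 0.13 s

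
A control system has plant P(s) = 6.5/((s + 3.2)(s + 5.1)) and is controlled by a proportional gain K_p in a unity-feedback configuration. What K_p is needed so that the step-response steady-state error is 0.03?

Steady-state error for a unit step on this type-0 loop is 1/(1 + K_p·P(0)).
P(0) = 0.3983. Require 1/(1 + K_p·0.3983) = 0.03, so 1 + 0.3983·K_p = 33.33.
K_p = (33.33 − 1)/0.3983 = 81.2.

K_p = 81.2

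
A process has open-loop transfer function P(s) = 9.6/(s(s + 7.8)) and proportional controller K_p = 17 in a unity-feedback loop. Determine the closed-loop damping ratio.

ζ = 0.305

1 + K_p·P(s) = 0 gives s² + 7.8s + 163.2 = 0.
So ω_n² = 163.2 ⇒ ω_n = 12.77 rad/s, and ζ = 7.8/(2ω_n) = 0.305.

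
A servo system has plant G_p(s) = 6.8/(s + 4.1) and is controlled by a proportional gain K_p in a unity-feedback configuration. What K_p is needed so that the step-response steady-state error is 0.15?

For a type-0 loop with proportional control, e_ss = 1/(1 + K_p·G_p(0)).
G_p(0) = 1.659. Require 1/(1 + K_p·1.659) = 0.15, so 1 + 1.659·K_p = 6.667.
K_p = (6.667 − 1)/1.659 = 3.42.

K_p = 3.42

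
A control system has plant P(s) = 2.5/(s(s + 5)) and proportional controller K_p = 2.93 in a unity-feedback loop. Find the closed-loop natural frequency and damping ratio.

ω_n = 2.71 rad/s, ζ = 0.924

The closed-loop denominator is s(s+5) + 2.93·2.5 = s² + 5s + 7.325.
Matching s² + 2ζω_n s + ω_n²: ω_n = √7.325 = 2.706 rad/s and 2ζω_n = 5, so ζ = 5/(2·2.706) = 0.924.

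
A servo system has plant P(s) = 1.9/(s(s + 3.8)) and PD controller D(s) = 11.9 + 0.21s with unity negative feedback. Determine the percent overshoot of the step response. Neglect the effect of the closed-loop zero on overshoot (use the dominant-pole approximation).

Forward path: (11.9 + 0.21s)·1.9/(s(s+3.8)). The closed-loop characteristic equation is s² + (3.8 + 1.9·0.21)s + 1.9·11.9 = 0.
That is s² + 4.199s + 22.61 = 0, so ω_n = 4.755 rad/s and ζ = 4.199/(2·4.755) = 0.4415.
%OS = 100·exp(−πζ/√(1−ζ²)) = 21.3%.

21.3%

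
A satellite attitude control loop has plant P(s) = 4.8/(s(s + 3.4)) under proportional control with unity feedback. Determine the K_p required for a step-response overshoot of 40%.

K_p = 7.68

From %OS = 100·exp(−πζ/√(1−ζ²)) = 40%, ζ = −ln(0.4)/√(π²+ln²(0.4)) = 0.28.
Characteristic equation s² + 3.4s + 4.8K_p = 0 gives ζ = 3.4/(2√(4.8K_p)).
Setting ζ = 0.28: √(4.8K_p) = 3.4/(2·0.28) = 6.071, so K_p = 36.86/4.8 = 7.68.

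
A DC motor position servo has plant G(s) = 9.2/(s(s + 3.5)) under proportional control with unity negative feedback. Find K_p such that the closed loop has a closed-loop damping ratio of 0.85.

K_p = 0.461

Closed-loop characteristic equation: s² + 3.5s + K_p·9.2 = 0.
So ω_n = √(9.2K_p) and 2ζω_n = 3.5, giving ζ = 3.5/(2√(9.2K_p)).
Setting ζ = 0.85: √(9.2K_p) = 3.5/(2·0.85) = 2.059, so K_p = 4.239/9.2 = 0.461.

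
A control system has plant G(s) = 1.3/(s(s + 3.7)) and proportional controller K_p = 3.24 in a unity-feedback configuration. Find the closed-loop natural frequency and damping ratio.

The closed-loop denominator is s(s+3.7) + 3.24·1.3 = s² + 3.7s + 4.212.
So ω_n² = 4.212 ⇒ ω_n = 2.052 rad/s, and ζ = 3.7/(2ω_n) = 0.901.

ω_n = 2.05 rad/s, ζ = 0.901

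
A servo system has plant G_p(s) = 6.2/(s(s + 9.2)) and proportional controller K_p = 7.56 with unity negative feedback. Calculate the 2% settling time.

The closed-loop denominator s² + 9.2s + 46.87 gives ω_n = √46.87 = 6.846 and ζ = 9.2/(2ω_n) = 0.6719.
2% settling time T_s ≈ 4/(ζω_n) = 4/4.6 = 0.87 s.

T_s ≈ 0.87 s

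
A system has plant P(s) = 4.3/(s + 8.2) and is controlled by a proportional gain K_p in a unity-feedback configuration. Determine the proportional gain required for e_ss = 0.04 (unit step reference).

K_p = 45.8

Steady-state error for a unit step on this type-0 loop is 1/(1 + K_p·P(0)).
P(0) = 0.5244. Require 1/(1 + K_p·0.5244) = 0.04, so 1 + 0.5244·K_p = 25.
K_p = (25 − 1)/0.5244 = 45.8.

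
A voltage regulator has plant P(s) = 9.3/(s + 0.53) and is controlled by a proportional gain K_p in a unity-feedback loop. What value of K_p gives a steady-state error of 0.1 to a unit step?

K_p = 0.513

For a type-0 loop with proportional control, e_ss = 1/(1 + K_p·P(0)).
P(0) = 17.55. Require 1/(1 + K_p·17.55) = 0.1, so 1 + 17.55·K_p = 10.
K_p = (10 − 1)/17.55 = 0.513.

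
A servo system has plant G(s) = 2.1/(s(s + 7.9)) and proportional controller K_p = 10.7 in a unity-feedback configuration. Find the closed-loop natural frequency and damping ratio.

ω_n = 4.74 rad/s, ζ = 0.833

The closed-loop denominator is s(s+7.9) + 10.7·2.1 = s² + 7.9s + 22.47.
So ω_n² = 22.47 ⇒ ω_n = 4.74 rad/s, and ζ = 7.9/(2ω_n) = 0.833.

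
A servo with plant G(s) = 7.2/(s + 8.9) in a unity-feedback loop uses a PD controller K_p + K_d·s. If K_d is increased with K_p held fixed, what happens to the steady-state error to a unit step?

K_d affects only the transient (the s-coefficient); the DC loop gain, and hence e_ss, depends only on K_p.

unchanged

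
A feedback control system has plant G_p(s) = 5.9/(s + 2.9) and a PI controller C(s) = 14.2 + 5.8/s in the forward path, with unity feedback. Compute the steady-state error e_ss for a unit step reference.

0

The open loop C(s)G_p(s) has a pole at the origin (type 1), so the static position error constant is infinite and e_ss = 1/(1+∞) = 0.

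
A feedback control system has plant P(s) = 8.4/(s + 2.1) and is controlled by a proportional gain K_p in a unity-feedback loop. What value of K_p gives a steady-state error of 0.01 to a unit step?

K_p = 24.8

The loop is type 0, so e_ss(step) = 1/(1 + K_pos) with K_pos = K_p·P(0).
P(0) = 4. Require 1/(1 + K_p·4) = 0.01, so 1 + 4·K_p = 100.
K_p = (100 − 1)/4 = 24.8.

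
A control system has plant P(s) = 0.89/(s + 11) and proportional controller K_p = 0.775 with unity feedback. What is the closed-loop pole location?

Closed-loop transfer function: T(s) = K_p·P(s)/(1 + K_p·P(s)) = 0.6898/(s + 11 + 0.6898) = 0.6898/(s + 11.69).
The closed-loop pole is at s = −11.69.

s = -11.69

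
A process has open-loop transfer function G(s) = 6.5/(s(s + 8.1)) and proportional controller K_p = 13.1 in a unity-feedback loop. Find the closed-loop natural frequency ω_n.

ω_n = 9.23 rad/s

The closed-loop denominator is s(s+8.1) + 13.1·6.5 = s² + 8.1s + 85.15.
Matching s² + 2ζω_n s + ω_n²: ω_n = √85.15 = 9.228 rad/s and 2ζω_n = 8.1, so ζ = 8.1/(2·9.228) = 0.439.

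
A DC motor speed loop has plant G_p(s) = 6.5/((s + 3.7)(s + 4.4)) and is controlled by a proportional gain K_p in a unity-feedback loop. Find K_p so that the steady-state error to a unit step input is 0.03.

K_p = 81

For a type-0 loop with proportional control, e_ss = 1/(1 + K_p·G_p(0)).
G_p(0) = 0.3993. Require 1/(1 + K_p·0.3993) = 0.03, so 1 + 0.3993·K_p = 33.33.
K_p = (33.33 − 1)/0.3993 = 81.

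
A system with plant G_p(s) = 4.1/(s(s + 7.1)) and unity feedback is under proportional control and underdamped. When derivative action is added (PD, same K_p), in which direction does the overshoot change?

decrease

The derivative term adds K·K_d to the s-coefficient of the characteristic equation, raising 2ζω_n while ω_n is unchanged; ζ increases, so overshoot decreases.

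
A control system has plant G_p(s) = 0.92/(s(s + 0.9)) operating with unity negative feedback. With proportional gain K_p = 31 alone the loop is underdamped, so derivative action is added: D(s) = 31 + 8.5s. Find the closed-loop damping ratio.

ζ = 0.816

Forward path: (31 + 8.5s)·0.92/(s(s+0.9)). The closed-loop characteristic equation is s² + (0.9 + 0.92·8.5)s + 0.92·31 = 0.
That is s² + 8.72s + 28.52 = 0, so ω_n = 5.34 rad/s and ζ = 8.72/(2·5.34) = 0.8164.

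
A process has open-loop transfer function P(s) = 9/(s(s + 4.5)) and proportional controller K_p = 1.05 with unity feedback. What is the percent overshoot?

3.42%

Closed-loop characteristic equation: s² + 4.5s + 9.45 = 0, so ω_n = 3.074 rad/s and ζ = 4.5/(2·3.074) = 0.7319.
%OS = 100·exp(−πζ/√(1−ζ²)) = 100·exp(−π·0.7319/√0.4643) = 3.42%.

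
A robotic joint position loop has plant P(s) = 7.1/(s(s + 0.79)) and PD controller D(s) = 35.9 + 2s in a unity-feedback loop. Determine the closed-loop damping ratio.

Forward path: (35.9 + 2s)·7.1/(s(s+0.79)). The closed-loop characteristic equation is s² + (0.79 + 7.1·2)s + 7.1·35.9 = 0.
That is s² + 14.99s + 254.9 = 0, so ω_n = 15.97 rad/s and ζ = 14.99/(2·15.97) = 0.4695.

ζ = 0.469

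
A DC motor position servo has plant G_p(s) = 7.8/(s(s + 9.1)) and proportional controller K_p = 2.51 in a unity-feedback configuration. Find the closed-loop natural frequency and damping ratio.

With unity feedback the closed-loop characteristic equation is s² + 9.1s + 2.51·7.8 = s² + 9.1s + 19.58 = 0.
Matching s² + 2ζω_n s + ω_n²: ω_n = √19.58 = 4.425 rad/s and 2ζω_n = 9.1, so ζ = 9.1/(2·4.425) = 1.03.

ω_n = 4.42 rad/s, ζ = 1.03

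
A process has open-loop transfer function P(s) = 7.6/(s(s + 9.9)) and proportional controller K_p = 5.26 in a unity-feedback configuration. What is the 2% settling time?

From 1 + K_pP(s) = 0: s² + 9.9s + 39.98 = 0 ⇒ ω_n = 6.323, ζ = 0.7829.
2% settling time T_s ≈ 4/(ζω_n) = 4/4.95 = 0.808 s.

T_s ≈ 0.808 s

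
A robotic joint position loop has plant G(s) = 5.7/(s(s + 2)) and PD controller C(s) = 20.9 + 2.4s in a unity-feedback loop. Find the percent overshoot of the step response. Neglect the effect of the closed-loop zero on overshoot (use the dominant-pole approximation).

3.9%

Forward path: (20.9 + 2.4s)·5.7/(s(s+2)). The closed-loop characteristic equation is s² + (2 + 5.7·2.4)s + 5.7·20.9 = 0.
That is s² + 15.68s + 119.1 = 0, so ω_n = 10.91 rad/s and ζ = 15.68/(2·10.91) = 0.7183.
%OS = 100·exp(−πζ/√(1−ζ²)) = 3.9%.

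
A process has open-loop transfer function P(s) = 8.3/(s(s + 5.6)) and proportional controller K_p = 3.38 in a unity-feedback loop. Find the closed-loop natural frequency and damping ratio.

ω_n = 5.3 rad/s, ζ = 0.529

1 + K_p·P(s) = 0 gives s² + 5.6s + 28.05 = 0.
So ω_n² = 28.05 ⇒ ω_n = 5.297 rad/s, and ζ = 5.6/(2ω_n) = 0.529.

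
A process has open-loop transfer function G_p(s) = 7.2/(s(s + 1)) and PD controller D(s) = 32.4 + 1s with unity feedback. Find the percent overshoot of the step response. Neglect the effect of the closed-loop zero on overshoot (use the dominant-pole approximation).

Forward path: (32.4 + 1s)·7.2/(s(s+1)). The closed-loop characteristic equation is s² + (1 + 7.2·1)s + 7.2·32.4 = 0.
That is s² + 8.2s + 233.3 = 0, so ω_n = 15.27 rad/s and ζ = 8.2/(2·15.27) = 0.2684.
%OS = 100·exp(−πζ/√(1−ζ²)) = 41.7%.

41.7%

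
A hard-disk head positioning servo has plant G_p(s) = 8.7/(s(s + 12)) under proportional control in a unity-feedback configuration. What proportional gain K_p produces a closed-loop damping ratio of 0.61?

K_p = 11.1

Closed-loop characteristic equation: s² + 12s + K_p·8.7 = 0.
So ω_n = √(8.7K_p) and 2ζω_n = 12, giving ζ = 12/(2√(8.7K_p)).
Setting ζ = 0.61: √(8.7K_p) = 12/(2·0.61) = 9.836, so K_p = 96.75/8.7 = 11.1.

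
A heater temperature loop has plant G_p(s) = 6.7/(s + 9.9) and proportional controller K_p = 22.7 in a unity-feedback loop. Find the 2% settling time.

Closed-loop transfer function: T(s) = K_p·G_p(s)/(1 + K_p·G_p(s)) = 152.1/(s + 9.9 + 152.1) = 152.1/(s + 162).
Time constant τ = 1/162 = 0.006173 s, so the 2% settling time is about 4τ = 0.0247 s.

T_s ≈ 0.0247 s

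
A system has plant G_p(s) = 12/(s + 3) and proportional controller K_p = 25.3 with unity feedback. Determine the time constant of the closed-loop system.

Closed-loop transfer function: T(s) = K_p·G_p(s)/(1 + K_p·G_p(s)) = 303.6/(s + 3 + 303.6) = 303.6/(s + 306.6).
Time constant τ = 1/306.6 = 0.00326 s.

τ = 0.00326 s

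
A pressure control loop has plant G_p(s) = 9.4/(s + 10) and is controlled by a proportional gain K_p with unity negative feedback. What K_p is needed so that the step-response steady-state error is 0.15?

The loop is type 0, so e_ss(step) = 1/(1 + K_pos) with K_pos = K_p·G_p(0).
G_p(0) = 0.94. Require 1/(1 + K_p·0.94) = 0.15, so 1 + 0.94·K_p = 6.667.
K_p = (6.667 − 1)/0.94 = 6.03.

K_p = 6.03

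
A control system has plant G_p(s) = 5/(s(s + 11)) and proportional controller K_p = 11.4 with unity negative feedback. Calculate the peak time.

From 1 + K_pG_p(s) = 0: s² + 11s + 57 = 0 ⇒ ω_n = 7.55, ζ = 0.7285.
Damped frequency ω_d = ω_n√(1−ζ²) = 5.172 rad/s, so peak time T_p = π/ω_d = 0.607 s.

T_p = 0.607 s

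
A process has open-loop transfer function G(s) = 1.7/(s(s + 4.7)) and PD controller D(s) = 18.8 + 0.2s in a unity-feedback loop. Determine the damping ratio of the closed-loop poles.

Forward path: (18.8 + 0.2s)·1.7/(s(s+4.7)). The closed-loop characteristic equation is s² + (4.7 + 1.7·0.2)s + 1.7·18.8 = 0.
That is s² + 5.04s + 31.96 = 0, so ω_n = 5.653 rad/s and ζ = 5.04/(2·5.653) = 0.4458.

ζ = 0.446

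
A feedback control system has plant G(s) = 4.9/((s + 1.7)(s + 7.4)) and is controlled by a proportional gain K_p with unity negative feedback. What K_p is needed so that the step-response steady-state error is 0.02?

K_p = 126

Steady-state error for a unit step on this type-0 loop is 1/(1 + K_p·G(0)).
G(0) = 0.3895. Require 1/(1 + K_p·0.3895) = 0.02, so 1 + 0.3895·K_p = 50.
K_p = (50 − 1)/0.3895 = 126.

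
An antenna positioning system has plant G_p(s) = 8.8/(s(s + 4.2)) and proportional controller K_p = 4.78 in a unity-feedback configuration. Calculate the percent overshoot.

From 1 + K_pG_p(s) = 0: s² + 4.2s + 42.06 = 0 ⇒ ω_n = 6.486, ζ = 0.3238.
%OS = 100·exp(−πζ/√(1−ζ²)) = 100·exp(−π·0.3238/√0.8952) = 34.1%.

34.1%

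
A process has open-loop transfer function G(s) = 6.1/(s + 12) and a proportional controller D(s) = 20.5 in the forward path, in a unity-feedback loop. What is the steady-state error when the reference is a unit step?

The loop is type 0. Static position error constant K_pos = D(0)·G(0) = 20.5·0.5083 = 10.42.
Steady-state error to a unit step: e_ss = 1/(1+K_pos) = 1/11.42 = 0.0876.

0.0876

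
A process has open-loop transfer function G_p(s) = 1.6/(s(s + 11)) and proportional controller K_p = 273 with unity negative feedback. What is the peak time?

From 1 + K_pG_p(s) = 0: s² + 11s + 436.8 = 0 ⇒ ω_n = 20.9, ζ = 0.2632.
Damped frequency ω_d = ω_n√(1−ζ²) = 20.16 rad/s, so peak time T_p = π/ω_d = 0.156 s.

T_p = 0.156 s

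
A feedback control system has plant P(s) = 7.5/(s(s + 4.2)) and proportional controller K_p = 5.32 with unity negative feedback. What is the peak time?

Closed-loop characteristic equation: s² + 4.2s + 39.9 = 0, so ω_n = 6.317 rad/s and ζ = 4.2/(2·6.317) = 0.3325.
Damped frequency ω_d = ω_n√(1−ζ²) = 5.957 rad/s, so peak time T_p = π/ω_d = 0.527 s.

T_p = 0.527 s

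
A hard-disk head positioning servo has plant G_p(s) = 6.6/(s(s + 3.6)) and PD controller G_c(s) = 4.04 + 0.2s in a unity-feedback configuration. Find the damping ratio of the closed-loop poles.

ζ = 0.476

Forward path: (4.04 + 0.2s)·6.6/(s(s+3.6)). The closed-loop characteristic equation is s² + (3.6 + 6.6·0.2)s + 6.6·4.04 = 0.
That is s² + 4.92s + 26.66 = 0, so ω_n = 5.164 rad/s and ζ = 4.92/(2·5.164) = 0.4764.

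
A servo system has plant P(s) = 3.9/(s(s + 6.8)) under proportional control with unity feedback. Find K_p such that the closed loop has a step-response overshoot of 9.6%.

From %OS = 100·exp(−πζ/√(1−ζ²)) = 9.6%, ζ = −ln(0.096)/√(π²+ln²(0.096)) = 0.5979.
Characteristic equation s² + 6.8s + 3.9K_p = 0 gives ζ = 6.8/(2√(3.9K_p)).
Setting ζ = 0.5979: √(3.9K_p) = 6.8/(2·0.5979) = 5.686, so K_p = 32.34/3.9 = 8.29.

K_p = 8.29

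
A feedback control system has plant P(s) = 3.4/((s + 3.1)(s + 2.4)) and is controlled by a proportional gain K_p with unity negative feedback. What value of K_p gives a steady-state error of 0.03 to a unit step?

K_p = 70.8

For a type-0 loop with proportional control, e_ss = 1/(1 + K_p·P(0)).
P(0) = 0.457. Require 1/(1 + K_p·0.457) = 0.03, so 1 + 0.457·K_p = 33.33.
K_p = (33.33 − 1)/0.457 = 70.8.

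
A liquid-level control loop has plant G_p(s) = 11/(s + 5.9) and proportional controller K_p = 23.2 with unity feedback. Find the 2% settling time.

Closed-loop transfer function: T(s) = K_p·G_p(s)/(1 + K_p·G_p(s)) = 255.2/(s + 5.9 + 255.2) = 255.2/(s + 261.1).
Time constant τ = 1/261.1 = 0.00383 s, so the 2% settling time is about 4τ = 0.0153 s.

T_s ≈ 0.0153 s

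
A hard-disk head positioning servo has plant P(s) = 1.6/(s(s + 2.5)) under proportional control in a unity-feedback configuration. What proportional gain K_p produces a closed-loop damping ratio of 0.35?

Closed-loop characteristic equation: s² + 2.5s + K_p·1.6 = 0.
So ω_n = √(1.6K_p) and 2ζω_n = 2.5, giving ζ = 2.5/(2√(1.6K_p)).
Setting ζ = 0.35: √(1.6K_p) = 2.5/(2·0.35) = 3.571, so K_p = 12.76/1.6 = 7.97.

K_p = 7.97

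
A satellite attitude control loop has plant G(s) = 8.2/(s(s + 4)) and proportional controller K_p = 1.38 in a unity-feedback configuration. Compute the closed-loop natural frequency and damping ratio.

ω_n = 3.36 rad/s, ζ = 0.595

With unity feedback the closed-loop characteristic equation is s² + 4s + 1.38·8.2 = s² + 4s + 11.32 = 0.
So ω_n² = 11.32 ⇒ ω_n = 3.364 rad/s, and ζ = 4/(2ω_n) = 0.595.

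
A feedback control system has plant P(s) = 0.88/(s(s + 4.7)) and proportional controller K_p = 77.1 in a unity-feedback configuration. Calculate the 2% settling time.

T_s ≈ 1.7 s

The closed-loop denominator s² + 4.7s + 67.85 gives ω_n = √67.85 = 8.237 and ζ = 4.7/(2ω_n) = 0.2853.
2% settling time T_s ≈ 4/(ζω_n) = 4/2.35 = 1.7 s.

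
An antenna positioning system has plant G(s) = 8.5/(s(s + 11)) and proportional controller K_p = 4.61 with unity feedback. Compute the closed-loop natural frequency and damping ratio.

With unity feedback the closed-loop characteristic equation is s² + 11s + 4.61·8.5 = s² + 11s + 39.19 = 0.
Matching s² + 2ζω_n s + ω_n²: ω_n = √39.19 = 6.26 rad/s and 2ζω_n = 11, so ζ = 11/(2·6.26) = 0.879.

ω_n = 6.26 rad/s, ζ = 0.879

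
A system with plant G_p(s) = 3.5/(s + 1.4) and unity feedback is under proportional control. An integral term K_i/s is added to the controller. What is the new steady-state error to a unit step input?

The integrator makes K_pos = lim_{s→0} C(s)G(s) infinite, so e_ss = 1/(1+K_pos) = 0.

0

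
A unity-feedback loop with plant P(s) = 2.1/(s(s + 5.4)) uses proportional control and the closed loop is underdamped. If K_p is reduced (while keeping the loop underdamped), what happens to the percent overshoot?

decrease

ζ = 5.4/(2√(2.1K_p)) rises as K_p falls; higher damping means less overshoot.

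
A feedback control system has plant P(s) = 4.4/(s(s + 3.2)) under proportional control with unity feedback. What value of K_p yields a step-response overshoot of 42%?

From %OS = 100·exp(−πζ/√(1−ζ²)) = 42%, ζ = −ln(0.42)/√(π²+ln²(0.42)) = 0.2662.
Characteristic equation s² + 3.2s + 4.4K_p = 0 gives ζ = 3.2/(2√(4.4K_p)).
Setting ζ = 0.2662: √(4.4K_p) = 3.2/(2·0.2662) = 6.011, so K_p = 36.13/4.4 = 8.21.

K_p = 8.21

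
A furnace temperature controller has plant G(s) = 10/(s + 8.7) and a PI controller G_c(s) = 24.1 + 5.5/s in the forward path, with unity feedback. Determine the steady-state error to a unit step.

0

The open loop G_c(s)G(s) has a pole at the origin (type 1), so the static position error constant is infinite and e_ss = 1/(1+∞) = 0.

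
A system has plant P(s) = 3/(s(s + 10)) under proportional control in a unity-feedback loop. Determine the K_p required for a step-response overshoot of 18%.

From %OS = 100·exp(−πζ/√(1−ζ²)) = 18%, ζ = −ln(0.18)/√(π²+ln²(0.18)) = 0.4791.
Characteristic equation s² + 10s + 3K_p = 0 gives ζ = 10/(2√(3K_p)).
Setting ζ = 0.4791: √(3K_p) = 10/(2·0.4791) = 10.44, so K_p = 108.9/3 = 36.3.

K_p = 36.3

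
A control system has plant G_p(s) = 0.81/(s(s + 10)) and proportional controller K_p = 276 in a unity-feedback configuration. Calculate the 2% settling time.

From 1 + K_pG_p(s) = 0: s² + 10s + 223.6 = 0 ⇒ ω_n = 14.95, ζ = 0.3344.
2% settling time T_s ≈ 4/(ζω_n) = 4/5 = 0.8 s.

T_s ≈ 0.8 s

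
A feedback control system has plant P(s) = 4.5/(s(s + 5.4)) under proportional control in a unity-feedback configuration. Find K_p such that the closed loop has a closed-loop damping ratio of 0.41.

K_p = 9.64

Closed-loop characteristic equation: s² + 5.4s + K_p·4.5 = 0.
So ω_n = √(4.5K_p) and 2ζω_n = 5.4, giving ζ = 5.4/(2√(4.5K_p)).
Setting ζ = 0.41: √(4.5K_p) = 5.4/(2·0.41) = 6.585, so K_p = 43.37/4.5 = 9.64.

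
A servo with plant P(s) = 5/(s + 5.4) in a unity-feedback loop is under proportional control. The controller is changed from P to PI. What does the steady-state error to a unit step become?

0

Adding integral action puts a pole at s = 0 in the forward path, raising the system type to 1; a type-1 loop has zero steady-state error to a step.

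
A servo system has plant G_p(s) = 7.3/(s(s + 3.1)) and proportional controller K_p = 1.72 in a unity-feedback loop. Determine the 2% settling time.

From 1 + K_pG_p(s) = 0: s² + 3.1s + 12.56 = 0 ⇒ ω_n = 3.543, ζ = 0.4374.
2% settling time T_s ≈ 4/(ζω_n) = 4/1.55 = 2.58 s.

T_s ≈ 2.58 s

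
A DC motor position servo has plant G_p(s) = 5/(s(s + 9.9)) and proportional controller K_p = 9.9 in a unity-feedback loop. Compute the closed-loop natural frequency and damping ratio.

ω_n = 7.04 rad/s, ζ = 0.704

With unity feedback the closed-loop characteristic equation is s² + 9.9s + 9.9·5 = s² + 9.9s + 49.5 = 0.
Matching s² + 2ζω_n s + ω_n²: ω_n = √49.5 = 7.036 rad/s and 2ζω_n = 9.9, so ζ = 9.9/(2·7.036) = 0.704.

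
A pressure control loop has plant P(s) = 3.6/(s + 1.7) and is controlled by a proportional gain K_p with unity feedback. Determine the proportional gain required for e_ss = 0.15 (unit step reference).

Steady-state error for a unit step on this type-0 loop is 1/(1 + K_p·P(0)).
P(0) = 2.118. Require 1/(1 + K_p·2.118) = 0.15, so 1 + 2.118·K_p = 6.667.
K_p = (6.667 − 1)/2.118 = 2.68.

K_p = 2.68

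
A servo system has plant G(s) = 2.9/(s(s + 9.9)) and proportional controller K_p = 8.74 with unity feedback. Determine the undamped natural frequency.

ω_n = 5.03 rad/s

1 + K_p·G(s) = 0 gives s² + 9.9s + 25.35 = 0.
So ω_n² = 25.35 ⇒ ω_n = 5.034 rad/s, and ζ = 9.9/(2ω_n) = 0.983.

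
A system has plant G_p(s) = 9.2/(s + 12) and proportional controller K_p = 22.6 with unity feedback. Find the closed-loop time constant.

τ = 0.00455 s

Closed-loop transfer function: T(s) = K_p·G_p(s)/(1 + K_p·G_p(s)) = 207.9/(s + 12 + 207.9) = 207.9/(s + 219.9).
Time constant τ = 1/219.9 = 0.00455 s.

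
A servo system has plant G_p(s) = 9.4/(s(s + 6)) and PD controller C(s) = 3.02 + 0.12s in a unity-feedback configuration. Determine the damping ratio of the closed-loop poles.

ζ = 0.669

Forward path: (3.02 + 0.12s)·9.4/(s(s+6)). The closed-loop characteristic equation is s² + (6 + 9.4·0.12)s + 9.4·3.02 = 0.
That is s² + 7.128s + 28.39 = 0, so ω_n = 5.328 rad/s and ζ = 7.128/(2·5.328) = 0.6689.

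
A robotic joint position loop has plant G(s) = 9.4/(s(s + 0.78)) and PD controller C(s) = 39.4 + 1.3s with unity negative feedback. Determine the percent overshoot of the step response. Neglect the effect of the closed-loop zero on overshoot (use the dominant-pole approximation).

Forward path: (39.4 + 1.3s)·9.4/(s(s+0.78)). The closed-loop characteristic equation is s² + (0.78 + 9.4·1.3)s + 9.4·39.4 = 0.
That is s² + 13s + 370.4 = 0, so ω_n = 19.24 rad/s and ζ = 13/(2·19.24) = 0.3378.
%OS = 100·exp(−πζ/√(1−ζ²)) = 32.4%.

32.4%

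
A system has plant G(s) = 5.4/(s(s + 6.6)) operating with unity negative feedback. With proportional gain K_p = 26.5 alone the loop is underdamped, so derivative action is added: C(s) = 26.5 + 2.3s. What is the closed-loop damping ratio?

ζ = 0.795

Forward path: (26.5 + 2.3s)·5.4/(s(s+6.6)). The closed-loop characteristic equation is s² + (6.6 + 5.4·2.3)s + 5.4·26.5 = 0.
That is s² + 19.02s + 143.1 = 0, so ω_n = 11.96 rad/s and ζ = 19.02/(2·11.96) = 0.795.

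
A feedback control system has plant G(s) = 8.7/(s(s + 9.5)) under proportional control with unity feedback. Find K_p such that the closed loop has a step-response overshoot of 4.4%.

From %OS = 100·exp(−πζ/√(1−ζ²)) = 4.4%, ζ = −ln(0.044)/√(π²+ln²(0.044)) = 0.7051.
Characteristic equation s² + 9.5s + 8.7K_p = 0 gives ζ = 9.5/(2√(8.7K_p)).
Setting ζ = 0.7051: √(8.7K_p) = 9.5/(2·0.7051) = 6.737, so K_p = 45.39/8.7 = 5.22.

K_p = 5.22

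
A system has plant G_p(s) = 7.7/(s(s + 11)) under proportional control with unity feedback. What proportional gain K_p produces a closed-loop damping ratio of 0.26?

K_p = 58.1

Closed-loop characteristic equation: s² + 11s + K_p·7.7 = 0.
So ω_n = √(7.7K_p) and 2ζω_n = 11, giving ζ = 11/(2√(7.7K_p)).
Setting ζ = 0.26: √(7.7K_p) = 11/(2·0.26) = 21.15, so K_p = 447.5/7.7 = 58.1.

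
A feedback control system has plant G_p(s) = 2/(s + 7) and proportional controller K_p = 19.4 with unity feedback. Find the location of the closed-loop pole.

s = -45.8

Closed-loop transfer function: T(s) = K_p·G_p(s)/(1 + K_p·G_p(s)) = 38.8/(s + 7 + 38.8) = 38.8/(s + 45.8).
The closed-loop pole is at s = −45.8.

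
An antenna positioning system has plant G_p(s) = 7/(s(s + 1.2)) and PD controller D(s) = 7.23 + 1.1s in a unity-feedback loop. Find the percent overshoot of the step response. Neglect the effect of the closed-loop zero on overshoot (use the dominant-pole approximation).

8.06%

Forward path: (7.23 + 1.1s)·7/(s(s+1.2)). The closed-loop characteristic equation is s² + (1.2 + 7·1.1)s + 7·7.23 = 0.
That is s² + 8.9s + 50.61 = 0, so ω_n = 7.114 rad/s and ζ = 8.9/(2·7.114) = 0.6255.
%OS = 100·exp(−πζ/√(1−ζ²)) = 8.06%.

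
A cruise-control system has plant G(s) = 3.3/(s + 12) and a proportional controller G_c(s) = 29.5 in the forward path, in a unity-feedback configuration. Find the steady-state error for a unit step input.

0.11

The loop is type 0. Static position error constant K_pos = G_c(0)·G(0) = 29.5·0.275 = 8.112.
Steady-state error to a unit step: e_ss = 1/(1+K_pos) = 1/9.112 = 0.11.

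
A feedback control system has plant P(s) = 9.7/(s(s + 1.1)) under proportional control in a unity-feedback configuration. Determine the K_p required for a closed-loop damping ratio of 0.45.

K_p = 0.154

Closed-loop characteristic equation: s² + 1.1s + K_p·9.7 = 0.
So ω_n = √(9.7K_p) and 2ζω_n = 1.1, giving ζ = 1.1/(2√(9.7K_p)).
Setting ζ = 0.45: √(9.7K_p) = 1.1/(2·0.45) = 1.222, so K_p = 1.494/9.7 = 0.154.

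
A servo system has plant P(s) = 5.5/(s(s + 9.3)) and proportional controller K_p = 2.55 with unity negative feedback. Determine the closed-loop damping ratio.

ζ = 1.24

With unity feedback the closed-loop characteristic equation is s² + 9.3s + 2.55·5.5 = s² + 9.3s + 14.02 = 0.
Matching s² + 2ζω_n s + ω_n²: ω_n = √14.02 = 3.745 rad/s and 2ζω_n = 9.3, so ζ = 9.3/(2·3.745) = 1.24.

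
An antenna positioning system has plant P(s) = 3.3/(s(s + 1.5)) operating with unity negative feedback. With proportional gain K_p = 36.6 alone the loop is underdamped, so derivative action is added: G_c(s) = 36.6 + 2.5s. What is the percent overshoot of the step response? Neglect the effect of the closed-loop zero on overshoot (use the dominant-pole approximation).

21.1%

Forward path: (36.6 + 2.5s)·3.3/(s(s+1.5)). The closed-loop characteristic equation is s² + (1.5 + 3.3·2.5)s + 3.3·36.6 = 0.
That is s² + 9.75s + 120.8 = 0, so ω_n = 10.99 rad/s and ζ = 9.75/(2·10.99) = 0.4436.
%OS = 100·exp(−πζ/√(1−ζ²)) = 21.1%.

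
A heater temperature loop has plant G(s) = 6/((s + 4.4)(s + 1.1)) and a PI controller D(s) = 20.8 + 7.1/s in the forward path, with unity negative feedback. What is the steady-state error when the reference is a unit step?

The open loop D(s)G(s) has a pole at the origin (type 1), so the static position error constant is infinite and e_ss = 1/(1+∞) = 0.

0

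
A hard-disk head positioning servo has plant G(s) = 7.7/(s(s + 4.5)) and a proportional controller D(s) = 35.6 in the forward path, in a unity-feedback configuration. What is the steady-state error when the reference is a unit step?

0

The open loop D(s)G(s) has a pole at the origin (type 1), so the static position error constant is infinite and e_ss = 1/(1+∞) = 0.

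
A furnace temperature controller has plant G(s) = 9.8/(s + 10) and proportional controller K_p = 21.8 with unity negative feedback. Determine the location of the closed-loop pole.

s = -223.6

Closed-loop transfer function: T(s) = K_p·G(s)/(1 + K_p·G(s)) = 213.6/(s + 10 + 213.6) = 213.6/(s + 223.6).
The closed-loop pole is at s = −223.6.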